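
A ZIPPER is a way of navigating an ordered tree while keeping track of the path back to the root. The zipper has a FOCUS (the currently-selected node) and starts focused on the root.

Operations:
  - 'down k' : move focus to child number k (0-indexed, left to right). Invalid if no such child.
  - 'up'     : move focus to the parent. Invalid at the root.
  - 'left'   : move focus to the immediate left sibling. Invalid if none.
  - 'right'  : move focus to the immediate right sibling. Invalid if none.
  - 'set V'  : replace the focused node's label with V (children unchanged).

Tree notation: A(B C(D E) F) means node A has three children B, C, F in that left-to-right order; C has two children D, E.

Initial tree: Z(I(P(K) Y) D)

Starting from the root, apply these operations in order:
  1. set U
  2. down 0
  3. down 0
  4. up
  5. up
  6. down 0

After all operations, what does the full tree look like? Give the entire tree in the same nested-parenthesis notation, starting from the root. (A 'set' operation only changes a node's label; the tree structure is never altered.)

Answer: U(I(P(K) Y) D)

Derivation:
Step 1 (set U): focus=U path=root depth=0 children=['I', 'D'] (at root)
Step 2 (down 0): focus=I path=0 depth=1 children=['P', 'Y'] left=[] right=['D'] parent=U
Step 3 (down 0): focus=P path=0/0 depth=2 children=['K'] left=[] right=['Y'] parent=I
Step 4 (up): focus=I path=0 depth=1 children=['P', 'Y'] left=[] right=['D'] parent=U
Step 5 (up): focus=U path=root depth=0 children=['I', 'D'] (at root)
Step 6 (down 0): focus=I path=0 depth=1 children=['P', 'Y'] left=[] right=['D'] parent=U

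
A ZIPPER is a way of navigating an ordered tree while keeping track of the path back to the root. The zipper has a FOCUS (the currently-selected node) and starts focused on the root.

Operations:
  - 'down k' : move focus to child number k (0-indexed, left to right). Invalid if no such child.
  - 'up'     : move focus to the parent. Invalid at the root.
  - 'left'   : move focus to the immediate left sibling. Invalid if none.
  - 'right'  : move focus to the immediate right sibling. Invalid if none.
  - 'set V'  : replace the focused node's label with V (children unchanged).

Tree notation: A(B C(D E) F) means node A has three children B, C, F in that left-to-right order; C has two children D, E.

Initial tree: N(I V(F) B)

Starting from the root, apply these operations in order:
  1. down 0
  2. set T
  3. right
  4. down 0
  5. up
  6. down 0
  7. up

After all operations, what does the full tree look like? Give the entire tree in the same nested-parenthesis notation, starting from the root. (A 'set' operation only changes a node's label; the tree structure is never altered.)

Step 1 (down 0): focus=I path=0 depth=1 children=[] left=[] right=['V', 'B'] parent=N
Step 2 (set T): focus=T path=0 depth=1 children=[] left=[] right=['V', 'B'] parent=N
Step 3 (right): focus=V path=1 depth=1 children=['F'] left=['T'] right=['B'] parent=N
Step 4 (down 0): focus=F path=1/0 depth=2 children=[] left=[] right=[] parent=V
Step 5 (up): focus=V path=1 depth=1 children=['F'] left=['T'] right=['B'] parent=N
Step 6 (down 0): focus=F path=1/0 depth=2 children=[] left=[] right=[] parent=V
Step 7 (up): focus=V path=1 depth=1 children=['F'] left=['T'] right=['B'] parent=N

Answer: N(T V(F) B)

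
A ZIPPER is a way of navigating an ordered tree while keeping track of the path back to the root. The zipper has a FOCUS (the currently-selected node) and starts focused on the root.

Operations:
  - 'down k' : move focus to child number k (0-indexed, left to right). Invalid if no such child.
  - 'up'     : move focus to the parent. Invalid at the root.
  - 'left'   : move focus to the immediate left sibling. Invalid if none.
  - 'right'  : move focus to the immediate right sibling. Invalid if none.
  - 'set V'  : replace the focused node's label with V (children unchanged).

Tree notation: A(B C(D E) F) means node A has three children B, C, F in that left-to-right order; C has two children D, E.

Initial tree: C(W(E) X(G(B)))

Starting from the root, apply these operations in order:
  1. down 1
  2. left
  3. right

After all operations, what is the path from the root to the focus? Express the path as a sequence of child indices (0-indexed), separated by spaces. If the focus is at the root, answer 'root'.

Answer: 1

Derivation:
Step 1 (down 1): focus=X path=1 depth=1 children=['G'] left=['W'] right=[] parent=C
Step 2 (left): focus=W path=0 depth=1 children=['E'] left=[] right=['X'] parent=C
Step 3 (right): focus=X path=1 depth=1 children=['G'] left=['W'] right=[] parent=C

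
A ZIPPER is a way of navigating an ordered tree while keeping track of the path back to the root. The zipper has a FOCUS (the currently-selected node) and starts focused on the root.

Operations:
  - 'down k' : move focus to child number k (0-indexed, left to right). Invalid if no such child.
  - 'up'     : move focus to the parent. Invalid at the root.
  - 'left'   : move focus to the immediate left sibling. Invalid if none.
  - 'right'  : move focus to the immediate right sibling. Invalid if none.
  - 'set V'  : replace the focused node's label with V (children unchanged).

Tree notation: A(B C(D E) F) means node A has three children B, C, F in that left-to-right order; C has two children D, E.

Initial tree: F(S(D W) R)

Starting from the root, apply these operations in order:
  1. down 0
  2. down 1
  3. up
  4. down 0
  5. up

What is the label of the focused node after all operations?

Answer: S

Derivation:
Step 1 (down 0): focus=S path=0 depth=1 children=['D', 'W'] left=[] right=['R'] parent=F
Step 2 (down 1): focus=W path=0/1 depth=2 children=[] left=['D'] right=[] parent=S
Step 3 (up): focus=S path=0 depth=1 children=['D', 'W'] left=[] right=['R'] parent=F
Step 4 (down 0): focus=D path=0/0 depth=2 children=[] left=[] right=['W'] parent=S
Step 5 (up): focus=S path=0 depth=1 children=['D', 'W'] left=[] right=['R'] parent=F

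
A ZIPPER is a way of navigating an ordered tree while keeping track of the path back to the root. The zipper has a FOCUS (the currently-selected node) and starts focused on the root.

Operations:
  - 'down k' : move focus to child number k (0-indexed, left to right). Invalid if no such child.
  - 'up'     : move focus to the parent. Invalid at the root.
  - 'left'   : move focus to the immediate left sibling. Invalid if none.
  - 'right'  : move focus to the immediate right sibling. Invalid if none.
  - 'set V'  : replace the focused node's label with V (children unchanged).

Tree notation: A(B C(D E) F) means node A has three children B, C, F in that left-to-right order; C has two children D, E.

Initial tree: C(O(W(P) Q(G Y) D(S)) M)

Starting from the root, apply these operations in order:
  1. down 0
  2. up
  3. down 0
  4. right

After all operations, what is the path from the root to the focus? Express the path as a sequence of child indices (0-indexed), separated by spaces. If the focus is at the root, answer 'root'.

Step 1 (down 0): focus=O path=0 depth=1 children=['W', 'Q', 'D'] left=[] right=['M'] parent=C
Step 2 (up): focus=C path=root depth=0 children=['O', 'M'] (at root)
Step 3 (down 0): focus=O path=0 depth=1 children=['W', 'Q', 'D'] left=[] right=['M'] parent=C
Step 4 (right): focus=M path=1 depth=1 children=[] left=['O'] right=[] parent=C

Answer: 1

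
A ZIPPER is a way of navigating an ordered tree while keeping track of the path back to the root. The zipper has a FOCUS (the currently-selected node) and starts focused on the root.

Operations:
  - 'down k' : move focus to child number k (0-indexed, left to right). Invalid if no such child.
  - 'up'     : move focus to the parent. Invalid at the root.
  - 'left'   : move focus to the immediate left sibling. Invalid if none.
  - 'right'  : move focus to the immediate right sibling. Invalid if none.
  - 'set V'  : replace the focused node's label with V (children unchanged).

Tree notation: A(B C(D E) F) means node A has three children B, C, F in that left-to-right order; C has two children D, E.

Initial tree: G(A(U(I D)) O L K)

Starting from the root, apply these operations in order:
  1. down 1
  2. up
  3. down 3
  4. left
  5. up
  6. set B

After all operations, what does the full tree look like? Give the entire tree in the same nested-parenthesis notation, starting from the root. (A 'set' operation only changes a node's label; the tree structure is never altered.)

Step 1 (down 1): focus=O path=1 depth=1 children=[] left=['A'] right=['L', 'K'] parent=G
Step 2 (up): focus=G path=root depth=0 children=['A', 'O', 'L', 'K'] (at root)
Step 3 (down 3): focus=K path=3 depth=1 children=[] left=['A', 'O', 'L'] right=[] parent=G
Step 4 (left): focus=L path=2 depth=1 children=[] left=['A', 'O'] right=['K'] parent=G
Step 5 (up): focus=G path=root depth=0 children=['A', 'O', 'L', 'K'] (at root)
Step 6 (set B): focus=B path=root depth=0 children=['A', 'O', 'L', 'K'] (at root)

Answer: B(A(U(I D)) O L K)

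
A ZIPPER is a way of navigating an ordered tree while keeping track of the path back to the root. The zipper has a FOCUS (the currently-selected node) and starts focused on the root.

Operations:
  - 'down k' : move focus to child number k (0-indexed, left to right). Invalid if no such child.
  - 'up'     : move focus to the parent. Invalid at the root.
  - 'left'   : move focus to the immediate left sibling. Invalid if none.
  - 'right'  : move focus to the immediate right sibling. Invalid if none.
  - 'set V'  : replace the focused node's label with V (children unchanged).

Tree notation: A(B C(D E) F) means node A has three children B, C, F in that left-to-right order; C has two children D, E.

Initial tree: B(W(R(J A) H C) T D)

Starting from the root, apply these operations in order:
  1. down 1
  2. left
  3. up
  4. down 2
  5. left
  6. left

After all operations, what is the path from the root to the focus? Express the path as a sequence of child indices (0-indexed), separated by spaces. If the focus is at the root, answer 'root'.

Step 1 (down 1): focus=T path=1 depth=1 children=[] left=['W'] right=['D'] parent=B
Step 2 (left): focus=W path=0 depth=1 children=['R', 'H', 'C'] left=[] right=['T', 'D'] parent=B
Step 3 (up): focus=B path=root depth=0 children=['W', 'T', 'D'] (at root)
Step 4 (down 2): focus=D path=2 depth=1 children=[] left=['W', 'T'] right=[] parent=B
Step 5 (left): focus=T path=1 depth=1 children=[] left=['W'] right=['D'] parent=B
Step 6 (left): focus=W path=0 depth=1 children=['R', 'H', 'C'] left=[] right=['T', 'D'] parent=B

Answer: 0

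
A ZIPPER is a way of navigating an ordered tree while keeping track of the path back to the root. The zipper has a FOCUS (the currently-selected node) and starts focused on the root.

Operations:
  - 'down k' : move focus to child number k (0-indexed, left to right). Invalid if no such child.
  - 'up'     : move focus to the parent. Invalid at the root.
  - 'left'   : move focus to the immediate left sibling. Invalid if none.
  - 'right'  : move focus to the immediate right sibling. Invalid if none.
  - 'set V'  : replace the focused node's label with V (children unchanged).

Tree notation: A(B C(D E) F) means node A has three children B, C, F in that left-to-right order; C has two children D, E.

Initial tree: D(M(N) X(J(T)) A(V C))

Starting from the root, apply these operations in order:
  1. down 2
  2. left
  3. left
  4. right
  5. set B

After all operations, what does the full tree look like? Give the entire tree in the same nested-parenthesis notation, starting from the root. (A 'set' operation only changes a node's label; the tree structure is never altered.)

Answer: D(M(N) B(J(T)) A(V C))

Derivation:
Step 1 (down 2): focus=A path=2 depth=1 children=['V', 'C'] left=['M', 'X'] right=[] parent=D
Step 2 (left): focus=X path=1 depth=1 children=['J'] left=['M'] right=['A'] parent=D
Step 3 (left): focus=M path=0 depth=1 children=['N'] left=[] right=['X', 'A'] parent=D
Step 4 (right): focus=X path=1 depth=1 children=['J'] left=['M'] right=['A'] parent=D
Step 5 (set B): focus=B path=1 depth=1 children=['J'] left=['M'] right=['A'] parent=D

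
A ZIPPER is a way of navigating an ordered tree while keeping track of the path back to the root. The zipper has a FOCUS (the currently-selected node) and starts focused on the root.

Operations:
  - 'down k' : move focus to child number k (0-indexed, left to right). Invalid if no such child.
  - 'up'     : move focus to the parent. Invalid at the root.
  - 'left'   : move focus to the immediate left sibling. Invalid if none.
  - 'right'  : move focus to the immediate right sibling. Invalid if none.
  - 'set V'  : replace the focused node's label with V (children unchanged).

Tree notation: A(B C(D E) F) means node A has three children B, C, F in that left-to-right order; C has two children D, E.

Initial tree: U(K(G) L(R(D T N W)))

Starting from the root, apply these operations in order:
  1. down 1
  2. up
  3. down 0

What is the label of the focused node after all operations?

Step 1 (down 1): focus=L path=1 depth=1 children=['R'] left=['K'] right=[] parent=U
Step 2 (up): focus=U path=root depth=0 children=['K', 'L'] (at root)
Step 3 (down 0): focus=K path=0 depth=1 children=['G'] left=[] right=['L'] parent=U

Answer: K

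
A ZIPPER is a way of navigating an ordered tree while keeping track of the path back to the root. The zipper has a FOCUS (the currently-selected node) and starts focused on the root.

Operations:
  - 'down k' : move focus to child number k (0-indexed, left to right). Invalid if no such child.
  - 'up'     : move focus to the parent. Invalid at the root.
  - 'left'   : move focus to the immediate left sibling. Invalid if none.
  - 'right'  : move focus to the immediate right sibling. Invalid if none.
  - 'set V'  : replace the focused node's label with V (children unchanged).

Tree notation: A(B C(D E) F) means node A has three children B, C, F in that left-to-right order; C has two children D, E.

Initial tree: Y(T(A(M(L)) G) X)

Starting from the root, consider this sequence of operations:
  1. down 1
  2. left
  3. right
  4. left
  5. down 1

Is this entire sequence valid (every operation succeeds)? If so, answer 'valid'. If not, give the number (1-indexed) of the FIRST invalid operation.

Step 1 (down 1): focus=X path=1 depth=1 children=[] left=['T'] right=[] parent=Y
Step 2 (left): focus=T path=0 depth=1 children=['A', 'G'] left=[] right=['X'] parent=Y
Step 3 (right): focus=X path=1 depth=1 children=[] left=['T'] right=[] parent=Y
Step 4 (left): focus=T path=0 depth=1 children=['A', 'G'] left=[] right=['X'] parent=Y
Step 5 (down 1): focus=G path=0/1 depth=2 children=[] left=['A'] right=[] parent=T

Answer: valid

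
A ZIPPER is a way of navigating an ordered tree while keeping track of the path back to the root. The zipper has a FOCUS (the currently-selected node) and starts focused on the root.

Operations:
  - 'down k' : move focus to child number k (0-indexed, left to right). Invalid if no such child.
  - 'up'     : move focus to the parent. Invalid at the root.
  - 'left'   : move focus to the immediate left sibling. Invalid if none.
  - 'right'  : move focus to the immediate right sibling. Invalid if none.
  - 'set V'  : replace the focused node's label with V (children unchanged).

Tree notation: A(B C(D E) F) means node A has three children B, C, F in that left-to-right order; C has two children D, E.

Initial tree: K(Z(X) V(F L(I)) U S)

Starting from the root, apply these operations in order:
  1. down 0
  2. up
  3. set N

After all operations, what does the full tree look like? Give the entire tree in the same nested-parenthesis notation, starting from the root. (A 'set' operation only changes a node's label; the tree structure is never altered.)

Answer: N(Z(X) V(F L(I)) U S)

Derivation:
Step 1 (down 0): focus=Z path=0 depth=1 children=['X'] left=[] right=['V', 'U', 'S'] parent=K
Step 2 (up): focus=K path=root depth=0 children=['Z', 'V', 'U', 'S'] (at root)
Step 3 (set N): focus=N path=root depth=0 children=['Z', 'V', 'U', 'S'] (at root)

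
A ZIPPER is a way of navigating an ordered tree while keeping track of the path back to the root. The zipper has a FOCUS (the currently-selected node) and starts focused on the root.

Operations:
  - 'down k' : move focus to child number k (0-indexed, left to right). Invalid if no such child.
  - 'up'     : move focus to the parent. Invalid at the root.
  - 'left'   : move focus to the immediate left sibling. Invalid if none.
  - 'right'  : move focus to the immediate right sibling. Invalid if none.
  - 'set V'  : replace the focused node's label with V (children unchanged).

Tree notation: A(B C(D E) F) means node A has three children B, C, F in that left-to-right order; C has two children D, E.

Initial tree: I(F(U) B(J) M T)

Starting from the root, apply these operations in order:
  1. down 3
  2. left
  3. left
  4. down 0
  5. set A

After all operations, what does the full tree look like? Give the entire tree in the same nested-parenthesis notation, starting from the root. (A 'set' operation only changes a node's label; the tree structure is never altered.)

Answer: I(F(U) B(A) M T)

Derivation:
Step 1 (down 3): focus=T path=3 depth=1 children=[] left=['F', 'B', 'M'] right=[] parent=I
Step 2 (left): focus=M path=2 depth=1 children=[] left=['F', 'B'] right=['T'] parent=I
Step 3 (left): focus=B path=1 depth=1 children=['J'] left=['F'] right=['M', 'T'] parent=I
Step 4 (down 0): focus=J path=1/0 depth=2 children=[] left=[] right=[] parent=B
Step 5 (set A): focus=A path=1/0 depth=2 children=[] left=[] right=[] parent=B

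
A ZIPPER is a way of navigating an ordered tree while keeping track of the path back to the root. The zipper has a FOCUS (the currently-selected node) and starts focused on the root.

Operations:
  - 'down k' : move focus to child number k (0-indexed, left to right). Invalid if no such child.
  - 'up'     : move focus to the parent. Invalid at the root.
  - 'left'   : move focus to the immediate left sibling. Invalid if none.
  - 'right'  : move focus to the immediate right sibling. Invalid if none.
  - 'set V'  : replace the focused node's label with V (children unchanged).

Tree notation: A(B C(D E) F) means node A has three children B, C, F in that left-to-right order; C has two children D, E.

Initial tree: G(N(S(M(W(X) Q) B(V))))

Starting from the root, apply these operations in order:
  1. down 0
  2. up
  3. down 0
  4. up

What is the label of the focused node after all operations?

Answer: G

Derivation:
Step 1 (down 0): focus=N path=0 depth=1 children=['S'] left=[] right=[] parent=G
Step 2 (up): focus=G path=root depth=0 children=['N'] (at root)
Step 3 (down 0): focus=N path=0 depth=1 children=['S'] left=[] right=[] parent=G
Step 4 (up): focus=G path=root depth=0 children=['N'] (at root)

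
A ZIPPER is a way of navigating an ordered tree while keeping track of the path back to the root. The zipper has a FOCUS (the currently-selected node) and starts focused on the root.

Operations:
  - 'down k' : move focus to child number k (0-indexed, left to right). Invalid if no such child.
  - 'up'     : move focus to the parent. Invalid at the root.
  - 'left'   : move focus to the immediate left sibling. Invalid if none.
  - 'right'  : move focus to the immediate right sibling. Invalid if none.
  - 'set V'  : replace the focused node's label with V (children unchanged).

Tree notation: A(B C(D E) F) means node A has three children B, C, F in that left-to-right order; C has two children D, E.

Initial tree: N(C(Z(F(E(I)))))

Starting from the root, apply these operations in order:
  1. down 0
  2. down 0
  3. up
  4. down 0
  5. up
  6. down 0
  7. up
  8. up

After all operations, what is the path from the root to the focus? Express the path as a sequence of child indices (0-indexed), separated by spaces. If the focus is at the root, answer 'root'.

Answer: root

Derivation:
Step 1 (down 0): focus=C path=0 depth=1 children=['Z'] left=[] right=[] parent=N
Step 2 (down 0): focus=Z path=0/0 depth=2 children=['F'] left=[] right=[] parent=C
Step 3 (up): focus=C path=0 depth=1 children=['Z'] left=[] right=[] parent=N
Step 4 (down 0): focus=Z path=0/0 depth=2 children=['F'] left=[] right=[] parent=C
Step 5 (up): focus=C path=0 depth=1 children=['Z'] left=[] right=[] parent=N
Step 6 (down 0): focus=Z path=0/0 depth=2 children=['F'] left=[] right=[] parent=C
Step 7 (up): focus=C path=0 depth=1 children=['Z'] left=[] right=[] parent=N
Step 8 (up): focus=N path=root depth=0 children=['C'] (at root)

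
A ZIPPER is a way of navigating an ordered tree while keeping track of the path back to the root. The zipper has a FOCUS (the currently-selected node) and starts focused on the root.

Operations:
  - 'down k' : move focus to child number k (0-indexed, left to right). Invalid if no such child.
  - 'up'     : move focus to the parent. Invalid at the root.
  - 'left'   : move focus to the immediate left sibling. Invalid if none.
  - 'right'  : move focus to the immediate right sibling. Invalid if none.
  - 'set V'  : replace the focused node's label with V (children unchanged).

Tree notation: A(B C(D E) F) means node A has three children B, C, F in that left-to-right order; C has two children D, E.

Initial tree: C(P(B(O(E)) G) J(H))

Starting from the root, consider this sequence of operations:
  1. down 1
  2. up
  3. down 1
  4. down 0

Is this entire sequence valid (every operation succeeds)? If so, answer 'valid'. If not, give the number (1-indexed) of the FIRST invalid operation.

Answer: valid

Derivation:
Step 1 (down 1): focus=J path=1 depth=1 children=['H'] left=['P'] right=[] parent=C
Step 2 (up): focus=C path=root depth=0 children=['P', 'J'] (at root)
Step 3 (down 1): focus=J path=1 depth=1 children=['H'] left=['P'] right=[] parent=C
Step 4 (down 0): focus=H path=1/0 depth=2 children=[] left=[] right=[] parent=J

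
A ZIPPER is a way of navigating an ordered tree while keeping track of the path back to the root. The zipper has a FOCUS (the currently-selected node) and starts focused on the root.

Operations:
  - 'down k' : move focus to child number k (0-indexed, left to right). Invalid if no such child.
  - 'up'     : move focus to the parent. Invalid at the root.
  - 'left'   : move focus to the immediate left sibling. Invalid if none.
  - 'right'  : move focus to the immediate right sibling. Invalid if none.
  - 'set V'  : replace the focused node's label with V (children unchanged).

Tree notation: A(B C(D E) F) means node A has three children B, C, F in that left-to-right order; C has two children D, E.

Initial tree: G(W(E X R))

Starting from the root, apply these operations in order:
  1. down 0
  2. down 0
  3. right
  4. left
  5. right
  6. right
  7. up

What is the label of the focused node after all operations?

Step 1 (down 0): focus=W path=0 depth=1 children=['E', 'X', 'R'] left=[] right=[] parent=G
Step 2 (down 0): focus=E path=0/0 depth=2 children=[] left=[] right=['X', 'R'] parent=W
Step 3 (right): focus=X path=0/1 depth=2 children=[] left=['E'] right=['R'] parent=W
Step 4 (left): focus=E path=0/0 depth=2 children=[] left=[] right=['X', 'R'] parent=W
Step 5 (right): focus=X path=0/1 depth=2 children=[] left=['E'] right=['R'] parent=W
Step 6 (right): focus=R path=0/2 depth=2 children=[] left=['E', 'X'] right=[] parent=W
Step 7 (up): focus=W path=0 depth=1 children=['E', 'X', 'R'] left=[] right=[] parent=G

Answer: W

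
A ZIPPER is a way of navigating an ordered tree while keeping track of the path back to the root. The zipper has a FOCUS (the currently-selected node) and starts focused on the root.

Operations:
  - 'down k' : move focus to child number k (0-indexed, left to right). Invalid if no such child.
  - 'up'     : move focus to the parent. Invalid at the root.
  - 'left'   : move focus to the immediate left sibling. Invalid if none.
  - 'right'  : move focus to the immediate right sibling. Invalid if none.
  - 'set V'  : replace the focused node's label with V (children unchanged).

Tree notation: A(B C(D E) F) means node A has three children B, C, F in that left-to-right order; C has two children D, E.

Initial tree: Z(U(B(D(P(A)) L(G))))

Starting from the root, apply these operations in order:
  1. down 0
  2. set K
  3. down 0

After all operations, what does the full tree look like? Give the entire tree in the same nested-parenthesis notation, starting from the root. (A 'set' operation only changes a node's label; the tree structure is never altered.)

Answer: Z(K(B(D(P(A)) L(G))))

Derivation:
Step 1 (down 0): focus=U path=0 depth=1 children=['B'] left=[] right=[] parent=Z
Step 2 (set K): focus=K path=0 depth=1 children=['B'] left=[] right=[] parent=Z
Step 3 (down 0): focus=B path=0/0 depth=2 children=['D', 'L'] left=[] right=[] parent=K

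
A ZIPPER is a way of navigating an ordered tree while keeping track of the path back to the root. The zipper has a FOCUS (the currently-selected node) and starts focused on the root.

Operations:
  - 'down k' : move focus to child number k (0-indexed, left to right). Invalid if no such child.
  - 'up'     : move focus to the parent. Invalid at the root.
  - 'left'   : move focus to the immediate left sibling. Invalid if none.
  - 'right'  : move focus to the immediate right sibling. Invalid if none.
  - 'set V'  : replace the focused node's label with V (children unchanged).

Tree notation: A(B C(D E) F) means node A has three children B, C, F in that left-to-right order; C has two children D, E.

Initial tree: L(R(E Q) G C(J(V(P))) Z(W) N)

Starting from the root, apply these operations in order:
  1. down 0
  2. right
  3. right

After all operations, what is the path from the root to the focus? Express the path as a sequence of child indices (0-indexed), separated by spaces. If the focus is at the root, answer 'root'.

Step 1 (down 0): focus=R path=0 depth=1 children=['E', 'Q'] left=[] right=['G', 'C', 'Z', 'N'] parent=L
Step 2 (right): focus=G path=1 depth=1 children=[] left=['R'] right=['C', 'Z', 'N'] parent=L
Step 3 (right): focus=C path=2 depth=1 children=['J'] left=['R', 'G'] right=['Z', 'N'] parent=L

Answer: 2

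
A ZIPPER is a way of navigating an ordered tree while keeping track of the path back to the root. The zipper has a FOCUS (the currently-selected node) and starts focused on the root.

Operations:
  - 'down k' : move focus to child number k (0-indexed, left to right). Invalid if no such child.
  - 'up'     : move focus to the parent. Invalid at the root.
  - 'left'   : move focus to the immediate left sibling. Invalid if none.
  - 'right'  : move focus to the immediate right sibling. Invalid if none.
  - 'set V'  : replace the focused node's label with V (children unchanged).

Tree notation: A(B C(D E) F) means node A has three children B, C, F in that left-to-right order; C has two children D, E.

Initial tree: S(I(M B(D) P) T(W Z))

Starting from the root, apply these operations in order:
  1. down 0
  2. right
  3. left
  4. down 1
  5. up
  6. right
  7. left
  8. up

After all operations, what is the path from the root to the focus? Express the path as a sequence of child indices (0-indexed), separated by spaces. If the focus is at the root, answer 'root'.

Answer: root

Derivation:
Step 1 (down 0): focus=I path=0 depth=1 children=['M', 'B', 'P'] left=[] right=['T'] parent=S
Step 2 (right): focus=T path=1 depth=1 children=['W', 'Z'] left=['I'] right=[] parent=S
Step 3 (left): focus=I path=0 depth=1 children=['M', 'B', 'P'] left=[] right=['T'] parent=S
Step 4 (down 1): focus=B path=0/1 depth=2 children=['D'] left=['M'] right=['P'] parent=I
Step 5 (up): focus=I path=0 depth=1 children=['M', 'B', 'P'] left=[] right=['T'] parent=S
Step 6 (right): focus=T path=1 depth=1 children=['W', 'Z'] left=['I'] right=[] parent=S
Step 7 (left): focus=I path=0 depth=1 children=['M', 'B', 'P'] left=[] right=['T'] parent=S
Step 8 (up): focus=S path=root depth=0 children=['I', 'T'] (at root)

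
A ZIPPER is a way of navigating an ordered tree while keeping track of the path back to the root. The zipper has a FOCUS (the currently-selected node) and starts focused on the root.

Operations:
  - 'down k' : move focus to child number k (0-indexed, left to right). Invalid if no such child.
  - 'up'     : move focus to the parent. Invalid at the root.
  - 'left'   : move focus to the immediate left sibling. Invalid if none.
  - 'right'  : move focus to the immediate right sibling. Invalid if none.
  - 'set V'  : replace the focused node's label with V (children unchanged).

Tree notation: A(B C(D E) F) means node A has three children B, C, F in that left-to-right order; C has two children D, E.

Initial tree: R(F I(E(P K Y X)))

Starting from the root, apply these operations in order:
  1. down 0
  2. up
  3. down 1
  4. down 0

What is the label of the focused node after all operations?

Step 1 (down 0): focus=F path=0 depth=1 children=[] left=[] right=['I'] parent=R
Step 2 (up): focus=R path=root depth=0 children=['F', 'I'] (at root)
Step 3 (down 1): focus=I path=1 depth=1 children=['E'] left=['F'] right=[] parent=R
Step 4 (down 0): focus=E path=1/0 depth=2 children=['P', 'K', 'Y', 'X'] left=[] right=[] parent=I

Answer: E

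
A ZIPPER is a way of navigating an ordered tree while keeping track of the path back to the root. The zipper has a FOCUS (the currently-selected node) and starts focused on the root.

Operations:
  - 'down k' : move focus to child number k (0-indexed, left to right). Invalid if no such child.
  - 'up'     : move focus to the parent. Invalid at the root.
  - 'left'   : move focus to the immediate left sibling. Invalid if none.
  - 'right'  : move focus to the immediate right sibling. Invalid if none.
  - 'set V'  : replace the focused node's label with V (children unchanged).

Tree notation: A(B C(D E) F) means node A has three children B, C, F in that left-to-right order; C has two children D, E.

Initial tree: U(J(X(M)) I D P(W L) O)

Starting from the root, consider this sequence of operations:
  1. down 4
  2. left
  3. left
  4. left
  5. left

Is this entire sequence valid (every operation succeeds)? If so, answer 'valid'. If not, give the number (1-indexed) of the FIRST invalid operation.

Step 1 (down 4): focus=O path=4 depth=1 children=[] left=['J', 'I', 'D', 'P'] right=[] parent=U
Step 2 (left): focus=P path=3 depth=1 children=['W', 'L'] left=['J', 'I', 'D'] right=['O'] parent=U
Step 3 (left): focus=D path=2 depth=1 children=[] left=['J', 'I'] right=['P', 'O'] parent=U
Step 4 (left): focus=I path=1 depth=1 children=[] left=['J'] right=['D', 'P', 'O'] parent=U
Step 5 (left): focus=J path=0 depth=1 children=['X'] left=[] right=['I', 'D', 'P', 'O'] parent=U

Answer: valid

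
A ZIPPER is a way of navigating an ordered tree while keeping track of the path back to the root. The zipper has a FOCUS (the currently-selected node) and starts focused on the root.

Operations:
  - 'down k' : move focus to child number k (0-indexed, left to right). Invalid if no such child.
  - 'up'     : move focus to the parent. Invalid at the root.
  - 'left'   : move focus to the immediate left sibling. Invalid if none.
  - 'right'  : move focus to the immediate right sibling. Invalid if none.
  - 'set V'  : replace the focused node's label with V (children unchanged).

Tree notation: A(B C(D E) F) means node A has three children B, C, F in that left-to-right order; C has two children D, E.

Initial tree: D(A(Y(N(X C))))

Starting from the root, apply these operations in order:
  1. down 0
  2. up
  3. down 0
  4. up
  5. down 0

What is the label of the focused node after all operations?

Step 1 (down 0): focus=A path=0 depth=1 children=['Y'] left=[] right=[] parent=D
Step 2 (up): focus=D path=root depth=0 children=['A'] (at root)
Step 3 (down 0): focus=A path=0 depth=1 children=['Y'] left=[] right=[] parent=D
Step 4 (up): focus=D path=root depth=0 children=['A'] (at root)
Step 5 (down 0): focus=A path=0 depth=1 children=['Y'] left=[] right=[] parent=D

Answer: A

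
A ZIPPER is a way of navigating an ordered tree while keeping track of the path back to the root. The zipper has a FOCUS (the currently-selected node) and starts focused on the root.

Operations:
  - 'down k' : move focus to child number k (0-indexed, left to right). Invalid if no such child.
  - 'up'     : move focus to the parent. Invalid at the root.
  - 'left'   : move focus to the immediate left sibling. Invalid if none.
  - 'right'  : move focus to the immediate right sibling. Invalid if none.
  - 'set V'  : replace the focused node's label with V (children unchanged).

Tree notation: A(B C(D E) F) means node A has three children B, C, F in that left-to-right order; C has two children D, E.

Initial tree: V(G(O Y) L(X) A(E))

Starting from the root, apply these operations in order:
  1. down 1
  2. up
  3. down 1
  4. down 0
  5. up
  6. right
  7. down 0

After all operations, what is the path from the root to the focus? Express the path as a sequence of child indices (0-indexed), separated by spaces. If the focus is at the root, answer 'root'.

Answer: 2 0

Derivation:
Step 1 (down 1): focus=L path=1 depth=1 children=['X'] left=['G'] right=['A'] parent=V
Step 2 (up): focus=V path=root depth=0 children=['G', 'L', 'A'] (at root)
Step 3 (down 1): focus=L path=1 depth=1 children=['X'] left=['G'] right=['A'] parent=V
Step 4 (down 0): focus=X path=1/0 depth=2 children=[] left=[] right=[] parent=L
Step 5 (up): focus=L path=1 depth=1 children=['X'] left=['G'] right=['A'] parent=V
Step 6 (right): focus=A path=2 depth=1 children=['E'] left=['G', 'L'] right=[] parent=V
Step 7 (down 0): focus=E path=2/0 depth=2 children=[] left=[] right=[] parent=A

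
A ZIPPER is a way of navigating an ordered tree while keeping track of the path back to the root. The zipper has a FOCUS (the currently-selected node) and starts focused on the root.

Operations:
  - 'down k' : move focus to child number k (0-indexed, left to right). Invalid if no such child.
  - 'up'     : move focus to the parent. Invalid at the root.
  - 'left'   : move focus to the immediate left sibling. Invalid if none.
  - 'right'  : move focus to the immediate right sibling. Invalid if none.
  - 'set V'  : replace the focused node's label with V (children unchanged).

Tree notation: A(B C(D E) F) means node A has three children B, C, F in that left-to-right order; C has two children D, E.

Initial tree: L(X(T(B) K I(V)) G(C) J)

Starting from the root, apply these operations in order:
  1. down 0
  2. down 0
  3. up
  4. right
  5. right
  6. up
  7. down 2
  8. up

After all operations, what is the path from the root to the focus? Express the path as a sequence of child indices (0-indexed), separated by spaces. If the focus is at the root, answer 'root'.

Step 1 (down 0): focus=X path=0 depth=1 children=['T', 'K', 'I'] left=[] right=['G', 'J'] parent=L
Step 2 (down 0): focus=T path=0/0 depth=2 children=['B'] left=[] right=['K', 'I'] parent=X
Step 3 (up): focus=X path=0 depth=1 children=['T', 'K', 'I'] left=[] right=['G', 'J'] parent=L
Step 4 (right): focus=G path=1 depth=1 children=['C'] left=['X'] right=['J'] parent=L
Step 5 (right): focus=J path=2 depth=1 children=[] left=['X', 'G'] right=[] parent=L
Step 6 (up): focus=L path=root depth=0 children=['X', 'G', 'J'] (at root)
Step 7 (down 2): focus=J path=2 depth=1 children=[] left=['X', 'G'] right=[] parent=L
Step 8 (up): focus=L path=root depth=0 children=['X', 'G', 'J'] (at root)

Answer: root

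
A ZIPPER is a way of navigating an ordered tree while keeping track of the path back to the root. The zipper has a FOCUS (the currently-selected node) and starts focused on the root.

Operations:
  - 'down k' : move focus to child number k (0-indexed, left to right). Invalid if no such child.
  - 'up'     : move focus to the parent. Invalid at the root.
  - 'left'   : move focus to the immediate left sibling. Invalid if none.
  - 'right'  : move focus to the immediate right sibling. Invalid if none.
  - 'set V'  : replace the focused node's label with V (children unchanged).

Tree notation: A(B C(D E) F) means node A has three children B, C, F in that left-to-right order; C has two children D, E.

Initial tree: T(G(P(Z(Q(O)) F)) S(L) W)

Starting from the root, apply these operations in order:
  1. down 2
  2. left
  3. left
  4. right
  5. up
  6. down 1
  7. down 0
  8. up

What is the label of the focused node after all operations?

Answer: S

Derivation:
Step 1 (down 2): focus=W path=2 depth=1 children=[] left=['G', 'S'] right=[] parent=T
Step 2 (left): focus=S path=1 depth=1 children=['L'] left=['G'] right=['W'] parent=T
Step 3 (left): focus=G path=0 depth=1 children=['P'] left=[] right=['S', 'W'] parent=T
Step 4 (right): focus=S path=1 depth=1 children=['L'] left=['G'] right=['W'] parent=T
Step 5 (up): focus=T path=root depth=0 children=['G', 'S', 'W'] (at root)
Step 6 (down 1): focus=S path=1 depth=1 children=['L'] left=['G'] right=['W'] parent=T
Step 7 (down 0): focus=L path=1/0 depth=2 children=[] left=[] right=[] parent=S
Step 8 (up): focus=S path=1 depth=1 children=['L'] left=['G'] right=['W'] parent=T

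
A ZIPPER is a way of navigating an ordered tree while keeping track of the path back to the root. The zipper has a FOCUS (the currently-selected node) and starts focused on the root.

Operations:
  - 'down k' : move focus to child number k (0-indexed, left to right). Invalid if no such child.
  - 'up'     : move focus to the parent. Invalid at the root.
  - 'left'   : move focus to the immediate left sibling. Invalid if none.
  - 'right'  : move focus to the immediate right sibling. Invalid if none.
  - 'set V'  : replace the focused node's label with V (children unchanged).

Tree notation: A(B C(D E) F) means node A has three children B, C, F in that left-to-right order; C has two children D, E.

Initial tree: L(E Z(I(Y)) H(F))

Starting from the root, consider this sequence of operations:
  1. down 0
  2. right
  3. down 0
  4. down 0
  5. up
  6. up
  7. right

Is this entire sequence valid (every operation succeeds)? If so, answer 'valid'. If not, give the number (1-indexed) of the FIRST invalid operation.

Step 1 (down 0): focus=E path=0 depth=1 children=[] left=[] right=['Z', 'H'] parent=L
Step 2 (right): focus=Z path=1 depth=1 children=['I'] left=['E'] right=['H'] parent=L
Step 3 (down 0): focus=I path=1/0 depth=2 children=['Y'] left=[] right=[] parent=Z
Step 4 (down 0): focus=Y path=1/0/0 depth=3 children=[] left=[] right=[] parent=I
Step 5 (up): focus=I path=1/0 depth=2 children=['Y'] left=[] right=[] parent=Z
Step 6 (up): focus=Z path=1 depth=1 children=['I'] left=['E'] right=['H'] parent=L
Step 7 (right): focus=H path=2 depth=1 children=['F'] left=['E', 'Z'] right=[] parent=L

Answer: valid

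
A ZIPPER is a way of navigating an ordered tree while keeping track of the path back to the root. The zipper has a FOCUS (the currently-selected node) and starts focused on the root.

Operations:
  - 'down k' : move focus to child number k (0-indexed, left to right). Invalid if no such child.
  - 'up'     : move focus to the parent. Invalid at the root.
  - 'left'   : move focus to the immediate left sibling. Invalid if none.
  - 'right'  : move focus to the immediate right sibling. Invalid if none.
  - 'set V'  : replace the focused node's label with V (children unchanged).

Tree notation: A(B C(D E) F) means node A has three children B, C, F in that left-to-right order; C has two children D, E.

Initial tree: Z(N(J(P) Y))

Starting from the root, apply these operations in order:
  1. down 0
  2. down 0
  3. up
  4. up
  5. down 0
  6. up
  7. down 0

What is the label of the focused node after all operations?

Answer: N

Derivation:
Step 1 (down 0): focus=N path=0 depth=1 children=['J', 'Y'] left=[] right=[] parent=Z
Step 2 (down 0): focus=J path=0/0 depth=2 children=['P'] left=[] right=['Y'] parent=N
Step 3 (up): focus=N path=0 depth=1 children=['J', 'Y'] left=[] right=[] parent=Z
Step 4 (up): focus=Z path=root depth=0 children=['N'] (at root)
Step 5 (down 0): focus=N path=0 depth=1 children=['J', 'Y'] left=[] right=[] parent=Z
Step 6 (up): focus=Z path=root depth=0 children=['N'] (at root)
Step 7 (down 0): focus=N path=0 depth=1 children=['J', 'Y'] left=[] right=[] parent=Z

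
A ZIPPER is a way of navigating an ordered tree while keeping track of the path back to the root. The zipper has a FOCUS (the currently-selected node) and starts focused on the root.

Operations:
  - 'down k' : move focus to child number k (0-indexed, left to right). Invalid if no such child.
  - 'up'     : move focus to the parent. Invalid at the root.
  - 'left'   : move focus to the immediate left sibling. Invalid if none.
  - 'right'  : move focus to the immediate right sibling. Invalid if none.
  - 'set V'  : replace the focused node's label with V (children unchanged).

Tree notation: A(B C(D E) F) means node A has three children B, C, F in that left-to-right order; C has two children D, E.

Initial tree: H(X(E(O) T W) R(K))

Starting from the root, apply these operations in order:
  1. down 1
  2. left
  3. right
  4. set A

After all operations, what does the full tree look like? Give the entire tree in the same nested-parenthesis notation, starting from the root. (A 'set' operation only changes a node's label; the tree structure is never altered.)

Step 1 (down 1): focus=R path=1 depth=1 children=['K'] left=['X'] right=[] parent=H
Step 2 (left): focus=X path=0 depth=1 children=['E', 'T', 'W'] left=[] right=['R'] parent=H
Step 3 (right): focus=R path=1 depth=1 children=['K'] left=['X'] right=[] parent=H
Step 4 (set A): focus=A path=1 depth=1 children=['K'] left=['X'] right=[] parent=H

Answer: H(X(E(O) T W) A(K))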